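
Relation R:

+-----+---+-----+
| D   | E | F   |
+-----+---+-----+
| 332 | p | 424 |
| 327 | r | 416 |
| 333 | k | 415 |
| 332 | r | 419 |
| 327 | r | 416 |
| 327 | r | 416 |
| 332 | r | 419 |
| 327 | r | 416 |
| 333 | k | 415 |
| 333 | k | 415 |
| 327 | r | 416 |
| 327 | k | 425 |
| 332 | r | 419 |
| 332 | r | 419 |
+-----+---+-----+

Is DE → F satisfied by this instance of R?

Yes

(D=332, E=p): 1 row → F = 424 ✓
(D=327, E=r): 5 rows → F = 416, 416, 416, 416, 416 ✓
(D=333, E=k): 3 rows → F = 415, 415, 415 ✓
(D=332, E=r): 4 rows → F = 419, 419, 419, 419 ✓
(D=327, E=k): 1 row → F = 425 ✓
Every DE value is associated with a single F value, so DE → F holds.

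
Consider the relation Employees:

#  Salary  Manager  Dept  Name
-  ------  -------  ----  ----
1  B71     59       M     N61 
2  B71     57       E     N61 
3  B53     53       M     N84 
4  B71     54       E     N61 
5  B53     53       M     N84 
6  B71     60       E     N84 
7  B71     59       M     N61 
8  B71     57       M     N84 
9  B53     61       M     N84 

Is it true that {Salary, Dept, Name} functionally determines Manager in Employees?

(Salary=B71, Dept=M, Name=N61): rows 1, 7 → Manager = 59, 59 ✓
(Salary=B71, Dept=E, Name=N61): rows 2, 4 → Manager takes values {57, 54} — violation
(Salary=B53, Dept=M, Name=N84): rows 3, 5, 9 → Manager takes values {53, 61} — violation
(Salary=B71, Dept=E, Name=N84): row 6 → Manager = 60 ✓
(Salary=B71, Dept=M, Name=N84): row 8 → Manager = 57 ✓
Two rows agree on {Salary, Dept, Name} but differ on Manager, so {Salary, Dept, Name} → Manager does not hold.

No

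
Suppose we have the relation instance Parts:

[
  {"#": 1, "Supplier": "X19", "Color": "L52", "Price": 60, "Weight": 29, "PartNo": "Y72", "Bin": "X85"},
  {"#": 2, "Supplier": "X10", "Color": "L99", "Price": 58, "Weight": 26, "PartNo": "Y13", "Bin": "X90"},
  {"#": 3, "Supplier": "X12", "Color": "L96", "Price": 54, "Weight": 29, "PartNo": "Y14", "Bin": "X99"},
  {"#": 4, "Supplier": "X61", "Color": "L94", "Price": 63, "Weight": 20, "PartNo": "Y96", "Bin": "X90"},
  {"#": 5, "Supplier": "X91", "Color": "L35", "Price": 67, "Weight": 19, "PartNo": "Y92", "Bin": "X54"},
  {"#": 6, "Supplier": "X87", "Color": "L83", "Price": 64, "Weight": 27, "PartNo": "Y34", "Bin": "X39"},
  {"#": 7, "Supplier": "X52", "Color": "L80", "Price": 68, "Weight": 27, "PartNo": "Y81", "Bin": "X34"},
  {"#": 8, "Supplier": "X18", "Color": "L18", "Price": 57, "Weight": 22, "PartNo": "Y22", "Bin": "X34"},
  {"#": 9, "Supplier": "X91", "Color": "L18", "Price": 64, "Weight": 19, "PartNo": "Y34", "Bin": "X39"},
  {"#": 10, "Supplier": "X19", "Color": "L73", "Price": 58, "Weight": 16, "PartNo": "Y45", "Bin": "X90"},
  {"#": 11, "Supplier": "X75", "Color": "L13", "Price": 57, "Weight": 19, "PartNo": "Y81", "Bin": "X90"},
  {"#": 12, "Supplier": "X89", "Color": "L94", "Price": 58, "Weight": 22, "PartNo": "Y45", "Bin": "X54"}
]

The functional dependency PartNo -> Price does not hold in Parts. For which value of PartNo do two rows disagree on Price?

Y81

PartNo=Y72: row 1 → Price = 60 ✓
PartNo=Y13: row 2 → Price = 58 ✓
PartNo=Y14: row 3 → Price = 54 ✓
PartNo=Y96: row 4 → Price = 63 ✓
PartNo=Y92: row 5 → Price = 67 ✓
PartNo=Y34: rows 6, 9 → Price = 64, 64 ✓
PartNo=Y81: rows 7, 11 → Price takes values {68, 57} — violation
PartNo=Y22: row 8 → Price = 57 ✓
PartNo=Y45: rows 10, 12 → Price = 58, 58 ✓
The only PartNo value with inconsistent Price is PartNo=Y81.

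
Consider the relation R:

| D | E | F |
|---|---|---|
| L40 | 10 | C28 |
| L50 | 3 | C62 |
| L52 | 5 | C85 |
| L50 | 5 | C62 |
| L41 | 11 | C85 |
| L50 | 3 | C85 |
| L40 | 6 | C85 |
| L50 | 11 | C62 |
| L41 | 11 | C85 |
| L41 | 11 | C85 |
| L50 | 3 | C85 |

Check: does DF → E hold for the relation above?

(D=L40, F=C28): 1 row → E = 10 ✓
(D=L50, F=C62): 3 rows → E takes values {3, 5, 11} — violation
(D=L52, F=C85): 1 row → E = 5 ✓
(D=L41, F=C85): 3 rows → E = 11, 11, 11 ✓
(D=L50, F=C85): 2 rows → E = 3, 3 ✓
(D=L40, F=C85): 1 row → E = 6 ✓
Two rows agree on DF but differ on E, so DF → E does not hold.

No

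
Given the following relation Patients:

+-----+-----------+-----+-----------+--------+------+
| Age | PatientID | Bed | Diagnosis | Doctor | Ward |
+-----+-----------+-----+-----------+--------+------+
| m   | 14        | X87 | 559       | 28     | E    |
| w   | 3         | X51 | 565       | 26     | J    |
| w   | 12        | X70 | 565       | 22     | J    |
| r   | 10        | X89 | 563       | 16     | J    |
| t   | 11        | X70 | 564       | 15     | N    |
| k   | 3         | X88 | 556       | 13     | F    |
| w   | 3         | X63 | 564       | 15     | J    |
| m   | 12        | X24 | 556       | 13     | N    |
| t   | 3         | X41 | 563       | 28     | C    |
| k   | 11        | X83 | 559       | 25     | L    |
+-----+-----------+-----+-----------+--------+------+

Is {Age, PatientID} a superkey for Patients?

No

Two distinct rows share (Age=w, PatientID=3), so {Age, PatientID} does not determine every attribute — not a superkey.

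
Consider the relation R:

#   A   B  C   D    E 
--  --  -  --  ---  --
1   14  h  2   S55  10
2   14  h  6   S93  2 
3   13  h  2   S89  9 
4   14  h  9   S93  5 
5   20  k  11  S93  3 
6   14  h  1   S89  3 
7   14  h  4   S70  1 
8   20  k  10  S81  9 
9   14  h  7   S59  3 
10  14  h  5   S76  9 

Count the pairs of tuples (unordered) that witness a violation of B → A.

7

B=h: violating pairs (1,3), (2,3), (3,4), (3,6), (3,7), (3,9), (3,10) — 7 pairs.
B=k: all 2 rows agree on A — 0 pairs.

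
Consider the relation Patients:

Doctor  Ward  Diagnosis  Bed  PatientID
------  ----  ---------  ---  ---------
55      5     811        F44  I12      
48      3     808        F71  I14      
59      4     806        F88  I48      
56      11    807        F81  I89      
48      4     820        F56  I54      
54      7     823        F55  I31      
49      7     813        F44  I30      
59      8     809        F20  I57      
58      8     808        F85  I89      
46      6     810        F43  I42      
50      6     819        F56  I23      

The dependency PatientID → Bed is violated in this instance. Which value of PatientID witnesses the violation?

PatientID=I12: 1 row → Bed = F44 ✓
PatientID=I14: 1 row → Bed = F71 ✓
PatientID=I48: 1 row → Bed = F88 ✓
PatientID=I89: 2 rows → Bed takes values {F81, F85} — violation
PatientID=I54: 1 row → Bed = F56 ✓
PatientID=I31: 1 row → Bed = F55 ✓
PatientID=I30: 1 row → Bed = F44 ✓
PatientID=I57: 1 row → Bed = F20 ✓
PatientID=I42: 1 row → Bed = F43 ✓
PatientID=I23: 1 row → Bed = F56 ✓
The only PatientID value with inconsistent Bed is PatientID=I89.

I89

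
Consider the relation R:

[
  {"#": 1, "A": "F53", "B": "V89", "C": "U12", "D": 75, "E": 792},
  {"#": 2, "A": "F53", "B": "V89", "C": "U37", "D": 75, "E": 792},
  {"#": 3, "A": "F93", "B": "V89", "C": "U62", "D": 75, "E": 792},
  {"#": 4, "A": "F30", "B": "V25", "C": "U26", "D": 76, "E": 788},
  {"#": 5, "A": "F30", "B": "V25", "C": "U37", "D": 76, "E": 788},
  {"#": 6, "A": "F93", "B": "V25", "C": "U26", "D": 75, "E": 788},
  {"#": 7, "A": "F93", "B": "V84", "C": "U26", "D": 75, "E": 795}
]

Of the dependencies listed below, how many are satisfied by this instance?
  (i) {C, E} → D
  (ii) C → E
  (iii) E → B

1

(i) {C, E} → D: (C=U26, E=788): rows 4, 6 → D takes values {76, 75} — violation — fails.
(ii) C → E: C=U37: rows 2, 5 → E takes values {792, 788} — violation; C=U26: rows 4, 6, 7 → E takes values {788, 795} — violation — fails.
(iii) E → B: every LHS value maps to a single RHS value — holds.
1 of the 3 dependencies holds.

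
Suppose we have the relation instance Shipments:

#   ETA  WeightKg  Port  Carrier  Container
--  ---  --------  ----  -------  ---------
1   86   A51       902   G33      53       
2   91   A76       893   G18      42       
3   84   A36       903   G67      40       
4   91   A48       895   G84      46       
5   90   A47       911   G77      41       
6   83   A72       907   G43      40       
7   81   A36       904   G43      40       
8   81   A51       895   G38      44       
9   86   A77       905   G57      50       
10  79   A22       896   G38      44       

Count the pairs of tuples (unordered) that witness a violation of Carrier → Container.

Carrier=G43: all 2 rows agree on Container — 0 pairs.
Carrier=G38: all 2 rows agree on Container — 0 pairs.

0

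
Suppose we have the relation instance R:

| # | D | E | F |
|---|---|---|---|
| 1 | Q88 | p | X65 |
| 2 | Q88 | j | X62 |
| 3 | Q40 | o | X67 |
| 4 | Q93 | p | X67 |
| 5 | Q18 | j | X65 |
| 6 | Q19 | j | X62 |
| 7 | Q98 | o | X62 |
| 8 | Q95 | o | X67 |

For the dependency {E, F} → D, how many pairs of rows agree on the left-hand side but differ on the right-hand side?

2

(E=j, F=X62): violating pairs (2,6) — 1 pair.
(E=o, F=X67): violating pairs (3,8) — 1 pair.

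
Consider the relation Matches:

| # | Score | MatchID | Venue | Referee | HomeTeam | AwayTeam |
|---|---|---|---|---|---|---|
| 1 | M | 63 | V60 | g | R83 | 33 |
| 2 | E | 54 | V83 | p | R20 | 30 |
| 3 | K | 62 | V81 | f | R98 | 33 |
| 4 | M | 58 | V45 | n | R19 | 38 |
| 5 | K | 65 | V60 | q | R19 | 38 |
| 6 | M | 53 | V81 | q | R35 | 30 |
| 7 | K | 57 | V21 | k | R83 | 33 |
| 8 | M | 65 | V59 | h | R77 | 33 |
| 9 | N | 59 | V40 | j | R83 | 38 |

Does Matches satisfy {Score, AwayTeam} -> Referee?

No

(Score=M, AwayTeam=33): rows 1, 8 → Referee takes values {g, h} — violation
(Score=E, AwayTeam=30): row 2 → Referee = p ✓
(Score=K, AwayTeam=33): rows 3, 7 → Referee takes values {f, k} — violation
(Score=M, AwayTeam=38): row 4 → Referee = n ✓
(Score=K, AwayTeam=38): row 5 → Referee = q ✓
(Score=M, AwayTeam=30): row 6 → Referee = q ✓
(Score=N, AwayTeam=38): row 9 → Referee = j ✓
Two rows agree on {Score, AwayTeam} but differ on Referee, so {Score, AwayTeam} -> Referee does not hold.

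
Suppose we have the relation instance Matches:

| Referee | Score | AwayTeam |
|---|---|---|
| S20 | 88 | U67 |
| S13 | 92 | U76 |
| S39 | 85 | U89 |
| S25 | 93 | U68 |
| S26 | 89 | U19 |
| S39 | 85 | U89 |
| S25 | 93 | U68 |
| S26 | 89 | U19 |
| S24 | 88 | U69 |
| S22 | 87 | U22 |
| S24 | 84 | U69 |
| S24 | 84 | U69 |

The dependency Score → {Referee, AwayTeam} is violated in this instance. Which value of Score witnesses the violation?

88

Score=88: 2 rows → {Referee,AwayTeam} takes values {(S20, U67), (S24, U69)} — violation
Score=92: 1 row → {Referee,AwayTeam} = (S13, U76) ✓
Score=85: 2 rows → {Referee,AwayTeam} = (S39, U89), (S39, U89) ✓
Score=93: 2 rows → {Referee,AwayTeam} = (S25, U68), (S25, U68) ✓
Score=89: 2 rows → {Referee,AwayTeam} = (S26, U19), (S26, U19) ✓
Score=87: 1 row → {Referee,AwayTeam} = (S22, U22) ✓
Score=84: 2 rows → {Referee,AwayTeam} = (S24, U69), (S24, U69) ✓
The only Score value with inconsistent RHS is Score=88.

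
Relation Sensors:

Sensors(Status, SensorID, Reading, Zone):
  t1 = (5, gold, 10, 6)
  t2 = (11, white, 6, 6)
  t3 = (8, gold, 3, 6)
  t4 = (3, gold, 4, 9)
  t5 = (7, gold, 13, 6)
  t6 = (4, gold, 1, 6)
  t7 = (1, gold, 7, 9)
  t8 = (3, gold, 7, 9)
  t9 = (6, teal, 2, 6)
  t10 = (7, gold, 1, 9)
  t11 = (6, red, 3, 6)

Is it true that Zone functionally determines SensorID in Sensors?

Zone=6: rows 1, 2, 3, 5, 6, 9, 11 → SensorID takes values {gold, white, teal, red} — violation
Zone=9: rows 4, 7, 8, 10 → SensorID = gold, gold, gold, gold ✓
Two rows agree on Zone but differ on SensorID, so Zone → SensorID does not hold.

No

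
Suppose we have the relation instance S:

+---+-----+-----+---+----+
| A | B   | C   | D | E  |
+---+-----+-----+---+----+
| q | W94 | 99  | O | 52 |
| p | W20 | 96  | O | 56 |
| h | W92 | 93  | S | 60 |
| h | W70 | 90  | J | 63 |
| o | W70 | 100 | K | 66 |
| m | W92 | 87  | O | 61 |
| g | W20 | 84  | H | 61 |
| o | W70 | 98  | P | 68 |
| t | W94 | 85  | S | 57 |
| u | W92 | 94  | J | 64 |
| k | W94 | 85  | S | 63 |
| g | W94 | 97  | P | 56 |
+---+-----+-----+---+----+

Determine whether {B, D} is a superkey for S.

Two distinct rows share (B=W94, D=S), so {B, D} does not determine every attribute — not a superkey.

No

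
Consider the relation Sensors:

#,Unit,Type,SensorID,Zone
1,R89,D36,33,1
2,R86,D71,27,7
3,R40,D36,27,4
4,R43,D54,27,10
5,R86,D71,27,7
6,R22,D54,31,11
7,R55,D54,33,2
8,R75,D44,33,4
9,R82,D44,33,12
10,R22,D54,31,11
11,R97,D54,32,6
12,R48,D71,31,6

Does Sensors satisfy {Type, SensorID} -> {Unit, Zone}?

(Type=D36, SensorID=33): row 1 → {Unit,Zone} = (R89, 1) ✓
(Type=D71, SensorID=27): rows 2, 5 → {Unit,Zone} = (R86, 7), (R86, 7) ✓
(Type=D36, SensorID=27): row 3 → {Unit,Zone} = (R40, 4) ✓
(Type=D54, SensorID=27): row 4 → {Unit,Zone} = (R43, 10) ✓
(Type=D54, SensorID=31): rows 6, 10 → {Unit,Zone} = (R22, 11), (R22, 11) ✓
(Type=D54, SensorID=33): row 7 → {Unit,Zone} = (R55, 2) ✓
(Type=D44, SensorID=33): rows 8, 9 → {Unit,Zone} takes values {(R75, 4), (R82, 12)} — violation
(Type=D54, SensorID=32): row 11 → {Unit,Zone} = (R97, 6) ✓
(Type=D71, SensorID=31): row 12 → {Unit,Zone} = (R48, 6) ✓
Two rows agree on {Type, SensorID} but differ on {Unit, Zone}, so {Type, SensorID} -> {Unit, Zone} does not hold.

No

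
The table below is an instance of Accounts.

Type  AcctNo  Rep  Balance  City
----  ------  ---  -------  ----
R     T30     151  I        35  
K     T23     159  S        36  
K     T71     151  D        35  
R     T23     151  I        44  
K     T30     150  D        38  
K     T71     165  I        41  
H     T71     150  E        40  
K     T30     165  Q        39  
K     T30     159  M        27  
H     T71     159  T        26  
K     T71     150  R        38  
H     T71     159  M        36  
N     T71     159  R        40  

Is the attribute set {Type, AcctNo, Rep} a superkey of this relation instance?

No

Two distinct rows share (Type=H, AcctNo=T71, Rep=159), so {Type, AcctNo, Rep} does not determine every attribute — not a superkey.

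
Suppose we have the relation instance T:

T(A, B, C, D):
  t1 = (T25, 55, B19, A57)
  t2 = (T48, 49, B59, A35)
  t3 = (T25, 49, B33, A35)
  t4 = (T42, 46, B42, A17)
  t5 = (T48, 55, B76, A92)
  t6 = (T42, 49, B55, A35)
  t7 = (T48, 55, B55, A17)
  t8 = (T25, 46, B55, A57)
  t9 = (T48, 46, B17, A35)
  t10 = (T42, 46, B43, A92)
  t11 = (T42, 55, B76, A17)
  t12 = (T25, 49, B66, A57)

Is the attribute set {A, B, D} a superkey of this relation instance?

Yes

All 12 rows have distinct {A, B, D} values, so {A, B, D} → (all attributes) holds and {A, B, D} is a superkey.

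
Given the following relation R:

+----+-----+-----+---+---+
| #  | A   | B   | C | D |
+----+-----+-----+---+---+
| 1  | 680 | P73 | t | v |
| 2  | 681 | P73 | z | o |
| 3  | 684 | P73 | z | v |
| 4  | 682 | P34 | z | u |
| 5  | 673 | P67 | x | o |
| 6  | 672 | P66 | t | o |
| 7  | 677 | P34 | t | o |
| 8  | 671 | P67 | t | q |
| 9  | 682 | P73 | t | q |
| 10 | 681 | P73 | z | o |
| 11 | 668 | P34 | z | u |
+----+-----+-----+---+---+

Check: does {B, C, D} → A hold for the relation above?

No

(B=P73, C=t, D=v): row 1 → A = 680 ✓
(B=P73, C=z, D=o): rows 2, 10 → A = 681, 681 ✓
(B=P73, C=z, D=v): row 3 → A = 684 ✓
(B=P34, C=z, D=u): rows 4, 11 → A takes values {682, 668} — violation
(B=P67, C=x, D=o): row 5 → A = 673 ✓
(B=P66, C=t, D=o): row 6 → A = 672 ✓
(B=P34, C=t, D=o): row 7 → A = 677 ✓
(B=P67, C=t, D=q): row 8 → A = 671 ✓
(B=P73, C=t, D=q): row 9 → A = 682 ✓
Two rows agree on {B, C, D} but differ on A, so {B, C, D} → A does not hold.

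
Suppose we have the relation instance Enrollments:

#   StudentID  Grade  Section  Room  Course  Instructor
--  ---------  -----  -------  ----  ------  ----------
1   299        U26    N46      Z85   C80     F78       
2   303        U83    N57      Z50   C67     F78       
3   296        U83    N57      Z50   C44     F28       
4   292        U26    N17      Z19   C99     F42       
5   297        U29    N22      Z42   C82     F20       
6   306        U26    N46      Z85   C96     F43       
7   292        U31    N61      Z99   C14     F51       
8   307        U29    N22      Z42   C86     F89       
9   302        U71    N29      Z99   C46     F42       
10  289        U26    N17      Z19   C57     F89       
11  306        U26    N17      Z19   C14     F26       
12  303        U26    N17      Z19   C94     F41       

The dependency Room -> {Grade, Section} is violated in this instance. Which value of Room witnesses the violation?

Room=Z85: rows 1, 6 → {Grade,Section} = (U26, N46), (U26, N46) ✓
Room=Z50: rows 2, 3 → {Grade,Section} = (U83, N57), (U83, N57) ✓
Room=Z19: rows 4, 10, 11, 12 → {Grade,Section} = (U26, N17), (U26, N17), (U26, N17), (U26, N17) ✓
Room=Z42: rows 5, 8 → {Grade,Section} = (U29, N22), (U29, N22) ✓
Room=Z99: rows 7, 9 → {Grade,Section} takes values {(U31, N61), (U71, N29)} — violation
The only Room value with inconsistent RHS is Room=Z99.

Z99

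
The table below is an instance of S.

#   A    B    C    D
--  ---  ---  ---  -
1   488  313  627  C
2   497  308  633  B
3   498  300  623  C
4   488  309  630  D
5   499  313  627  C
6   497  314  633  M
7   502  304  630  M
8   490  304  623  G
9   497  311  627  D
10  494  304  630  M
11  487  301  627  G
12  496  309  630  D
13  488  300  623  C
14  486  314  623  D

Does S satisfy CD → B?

(C=627, D=C): rows 1, 5 → B = 313, 313 ✓
(C=633, D=B): row 2 → B = 308 ✓
(C=623, D=C): rows 3, 13 → B = 300, 300 ✓
(C=630, D=D): rows 4, 12 → B = 309, 309 ✓
(C=633, D=M): row 6 → B = 314 ✓
(C=630, D=M): rows 7, 10 → B = 304, 304 ✓
(C=623, D=G): row 8 → B = 304 ✓
(C=627, D=D): row 9 → B = 311 ✓
(C=627, D=G): row 11 → B = 301 ✓
(C=623, D=D): row 14 → B = 314 ✓
Every CD value is associated with a single B value, so CD → B holds.

Yes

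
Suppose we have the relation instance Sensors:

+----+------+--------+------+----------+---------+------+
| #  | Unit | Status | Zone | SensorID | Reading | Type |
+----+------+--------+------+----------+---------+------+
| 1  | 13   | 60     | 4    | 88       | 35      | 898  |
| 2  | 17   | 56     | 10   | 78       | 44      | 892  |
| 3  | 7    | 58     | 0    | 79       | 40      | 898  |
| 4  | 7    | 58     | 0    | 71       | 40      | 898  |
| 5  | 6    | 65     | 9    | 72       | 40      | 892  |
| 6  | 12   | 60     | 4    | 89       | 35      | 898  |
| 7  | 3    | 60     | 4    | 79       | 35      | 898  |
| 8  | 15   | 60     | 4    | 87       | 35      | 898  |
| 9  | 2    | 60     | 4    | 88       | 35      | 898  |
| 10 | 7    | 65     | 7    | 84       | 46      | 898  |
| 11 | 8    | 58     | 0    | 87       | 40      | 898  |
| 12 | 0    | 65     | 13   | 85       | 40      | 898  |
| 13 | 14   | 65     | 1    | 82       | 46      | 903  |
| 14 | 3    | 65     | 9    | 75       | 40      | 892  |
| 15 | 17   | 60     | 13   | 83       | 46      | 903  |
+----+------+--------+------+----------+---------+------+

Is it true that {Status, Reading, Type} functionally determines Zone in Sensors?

Yes

(Status=60, Reading=35, Type=898): rows 1, 6, 7, 8, 9 → Zone = 4, 4, 4, 4, 4 ✓
(Status=56, Reading=44, Type=892): row 2 → Zone = 10 ✓
(Status=58, Reading=40, Type=898): rows 3, 4, 11 → Zone = 0, 0, 0 ✓
(Status=65, Reading=40, Type=892): rows 5, 14 → Zone = 9, 9 ✓
(Status=65, Reading=46, Type=898): row 10 → Zone = 7 ✓
(Status=65, Reading=40, Type=898): row 12 → Zone = 13 ✓
(Status=65, Reading=46, Type=903): row 13 → Zone = 1 ✓
(Status=60, Reading=46, Type=903): row 15 → Zone = 13 ✓
Every {Status, Reading, Type} value is associated with a single Zone value, so {Status, Reading, Type} → Zone holds.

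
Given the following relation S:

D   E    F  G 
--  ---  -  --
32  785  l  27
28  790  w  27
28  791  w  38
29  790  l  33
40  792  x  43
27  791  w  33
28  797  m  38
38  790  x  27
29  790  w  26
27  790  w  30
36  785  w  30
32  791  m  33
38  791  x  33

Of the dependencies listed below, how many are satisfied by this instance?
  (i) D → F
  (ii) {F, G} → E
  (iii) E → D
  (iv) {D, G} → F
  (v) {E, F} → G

(i) D → F: D=32: 2 rows → F takes values {l, m} — violation; D=28: 3 rows → F takes values {w, m} — violation; D=29: 2 rows → F takes values {l, w} — violation — fails.
(ii) {F, G} → E: (F=w, G=30): 2 rows → E takes values {790, 785} — violation — fails.
(iii) E → D: E=785: 2 rows → D takes values {32, 36} — violation; E=790: 5 rows → D takes values {28, 29, 38, 27} — violation; E=791: 4 rows → D takes values {28, 27, 32, 38} — violation — fails.
(iv) {D, G} → F: (D=28, G=38): 2 rows → F takes values {w, m} — violation — fails.
(v) {E, F} → G: (E=790, F=w): 3 rows → G takes values {27, 26, 30} — violation; (E=791, F=w): 2 rows → G takes values {38, 33} — violation — fails.
None of the 5 dependencies hold.

0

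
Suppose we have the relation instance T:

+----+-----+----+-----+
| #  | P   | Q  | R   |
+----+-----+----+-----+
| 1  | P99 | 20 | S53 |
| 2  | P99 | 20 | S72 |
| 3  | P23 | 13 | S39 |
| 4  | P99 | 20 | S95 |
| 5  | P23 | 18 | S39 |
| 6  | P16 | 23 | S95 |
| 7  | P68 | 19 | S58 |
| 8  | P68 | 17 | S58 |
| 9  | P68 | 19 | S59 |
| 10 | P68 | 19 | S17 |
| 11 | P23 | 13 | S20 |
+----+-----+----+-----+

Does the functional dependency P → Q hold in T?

No

P=P99: rows 1, 2, 4 → Q = 20, 20, 20 ✓
P=P23: rows 3, 5, 11 → Q takes values {13, 18} — violation
P=P16: row 6 → Q = 23 ✓
P=P68: rows 7, 8, 9, 10 → Q takes values {19, 17} — violation
Two rows agree on P but differ on Q, so P → Q does not hold.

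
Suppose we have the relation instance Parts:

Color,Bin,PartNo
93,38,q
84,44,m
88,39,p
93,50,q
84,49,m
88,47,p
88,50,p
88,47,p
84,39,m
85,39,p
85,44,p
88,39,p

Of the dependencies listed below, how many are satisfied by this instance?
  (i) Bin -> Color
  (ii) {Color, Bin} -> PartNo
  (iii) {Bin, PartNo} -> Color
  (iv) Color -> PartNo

2

(i) Bin -> Color: Bin=44: 2 rows → Color takes values {84, 85} — violation; Bin=39: 4 rows → Color takes values {88, 84, 85} — violation; Bin=50: 2 rows → Color takes values {93, 88} — violation — fails.
(ii) {Color, Bin} -> PartNo: every LHS value maps to a single RHS value — holds.
(iii) {Bin, PartNo} -> Color: (Bin=39, PartNo=p): 3 rows → Color takes values {88, 85} — violation — fails.
(iv) Color -> PartNo: every LHS value maps to a single RHS value — holds.
2 of the 4 dependencies hold.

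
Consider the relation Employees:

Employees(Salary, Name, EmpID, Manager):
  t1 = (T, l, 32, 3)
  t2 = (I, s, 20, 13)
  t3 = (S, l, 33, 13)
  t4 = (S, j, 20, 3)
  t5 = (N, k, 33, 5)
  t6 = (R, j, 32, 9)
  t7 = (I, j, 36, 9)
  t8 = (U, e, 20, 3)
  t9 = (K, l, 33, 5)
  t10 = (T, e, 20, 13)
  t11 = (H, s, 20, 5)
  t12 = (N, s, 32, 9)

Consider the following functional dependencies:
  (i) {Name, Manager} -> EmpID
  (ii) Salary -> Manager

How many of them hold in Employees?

(i) {Name, Manager} -> EmpID: (Name=j, Manager=9): rows 6, 7 → EmpID takes values {32, 36} — violation — fails.
(ii) Salary -> Manager: Salary=T: rows 1, 10 → Manager takes values {3, 13} — violation; Salary=I: rows 2, 7 → Manager takes values {13, 9} — violation; Salary=S: rows 3, 4 → Manager takes values {13, 3} — violation; Salary=N: rows 5, 12 → Manager takes values {5, 9} — violation — fails.
None of the 2 dependencies hold.

0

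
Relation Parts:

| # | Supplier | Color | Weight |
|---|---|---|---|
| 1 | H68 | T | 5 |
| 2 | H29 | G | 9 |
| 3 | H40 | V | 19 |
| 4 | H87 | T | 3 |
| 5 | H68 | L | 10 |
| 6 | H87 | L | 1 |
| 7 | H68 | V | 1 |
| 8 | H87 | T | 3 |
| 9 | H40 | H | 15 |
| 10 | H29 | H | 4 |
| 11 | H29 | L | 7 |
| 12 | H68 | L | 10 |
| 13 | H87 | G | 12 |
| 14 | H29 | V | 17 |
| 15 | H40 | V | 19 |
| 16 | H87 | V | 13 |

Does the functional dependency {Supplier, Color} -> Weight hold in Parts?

(Supplier=H68, Color=T): row 1 → Weight = 5 ✓
(Supplier=H29, Color=G): row 2 → Weight = 9 ✓
(Supplier=H40, Color=V): rows 3, 15 → Weight = 19, 19 ✓
(Supplier=H87, Color=T): rows 4, 8 → Weight = 3, 3 ✓
(Supplier=H68, Color=L): rows 5, 12 → Weight = 10, 10 ✓
(Supplier=H87, Color=L): row 6 → Weight = 1 ✓
(Supplier=H68, Color=V): row 7 → Weight = 1 ✓
(Supplier=H40, Color=H): row 9 → Weight = 15 ✓
(Supplier=H29, Color=H): row 10 → Weight = 4 ✓
(Supplier=H29, Color=L): row 11 → Weight = 7 ✓
(Supplier=H87, Color=G): row 13 → Weight = 12 ✓
(Supplier=H29, Color=V): row 14 → Weight = 17 ✓
(Supplier=H87, Color=V): row 16 → Weight = 13 ✓
Every {Supplier, Color} value is associated with a single Weight value, so {Supplier, Color} -> Weight holds.

Yes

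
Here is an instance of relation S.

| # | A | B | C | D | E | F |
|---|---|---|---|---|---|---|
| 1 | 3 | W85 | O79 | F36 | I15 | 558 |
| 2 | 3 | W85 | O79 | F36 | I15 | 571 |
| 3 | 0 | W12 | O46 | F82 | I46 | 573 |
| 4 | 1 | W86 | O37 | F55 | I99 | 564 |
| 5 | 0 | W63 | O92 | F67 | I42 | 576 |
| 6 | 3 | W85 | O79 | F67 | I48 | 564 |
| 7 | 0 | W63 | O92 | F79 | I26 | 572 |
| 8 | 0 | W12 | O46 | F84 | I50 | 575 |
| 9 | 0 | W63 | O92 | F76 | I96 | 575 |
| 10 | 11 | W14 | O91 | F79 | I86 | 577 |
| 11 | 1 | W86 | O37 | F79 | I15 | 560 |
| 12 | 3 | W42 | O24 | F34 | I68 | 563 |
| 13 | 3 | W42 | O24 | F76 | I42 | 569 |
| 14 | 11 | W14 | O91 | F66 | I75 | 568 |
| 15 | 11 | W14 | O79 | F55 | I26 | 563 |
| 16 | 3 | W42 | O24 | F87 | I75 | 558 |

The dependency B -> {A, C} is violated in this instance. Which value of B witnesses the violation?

W14

B=W85: rows 1, 2, 6 → {A,C} = (3, O79), (3, O79), (3, O79) ✓
B=W12: rows 3, 8 → {A,C} = (0, O46), (0, O46) ✓
B=W86: rows 4, 11 → {A,C} = (1, O37), (1, O37) ✓
B=W63: rows 5, 7, 9 → {A,C} = (0, O92), (0, O92), (0, O92) ✓
B=W14: rows 10, 14, 15 → {A,C} takes values {(11, O91), (11, O79)} — violation
B=W42: rows 12, 13, 16 → {A,C} = (3, O24), (3, O24), (3, O24) ✓
The only B value with inconsistent RHS is B=W14.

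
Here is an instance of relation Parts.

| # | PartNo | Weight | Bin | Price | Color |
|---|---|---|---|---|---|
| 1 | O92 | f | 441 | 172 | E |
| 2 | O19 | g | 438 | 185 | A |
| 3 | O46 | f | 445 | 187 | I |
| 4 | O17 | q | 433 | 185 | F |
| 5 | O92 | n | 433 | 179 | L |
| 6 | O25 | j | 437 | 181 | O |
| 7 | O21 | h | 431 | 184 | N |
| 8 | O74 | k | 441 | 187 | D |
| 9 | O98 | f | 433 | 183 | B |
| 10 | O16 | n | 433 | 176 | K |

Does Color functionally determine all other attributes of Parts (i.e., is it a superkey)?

All 10 rows have distinct Color values, so Color → (all attributes) holds and Color is a superkey.

Yes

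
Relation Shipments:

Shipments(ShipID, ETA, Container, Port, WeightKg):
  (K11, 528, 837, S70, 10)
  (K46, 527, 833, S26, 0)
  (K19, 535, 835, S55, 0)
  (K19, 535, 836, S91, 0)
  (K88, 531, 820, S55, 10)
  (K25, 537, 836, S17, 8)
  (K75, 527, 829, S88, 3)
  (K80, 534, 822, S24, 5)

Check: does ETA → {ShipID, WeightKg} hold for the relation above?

No

ETA=528: 1 row → {ShipID,WeightKg} = (K11, 10) ✓
ETA=527: 2 rows → {ShipID,WeightKg} takes values {(K46, 0), (K75, 3)} — violation
ETA=535: 2 rows → {ShipID,WeightKg} = (K19, 0), (K19, 0) ✓
ETA=531: 1 row → {ShipID,WeightKg} = (K88, 10) ✓
ETA=537: 1 row → {ShipID,WeightKg} = (K25, 8) ✓
ETA=534: 1 row → {ShipID,WeightKg} = (K80, 5) ✓
Two rows agree on ETA but differ on {ShipID, WeightKg}, so ETA → {ShipID, WeightKg} does not hold.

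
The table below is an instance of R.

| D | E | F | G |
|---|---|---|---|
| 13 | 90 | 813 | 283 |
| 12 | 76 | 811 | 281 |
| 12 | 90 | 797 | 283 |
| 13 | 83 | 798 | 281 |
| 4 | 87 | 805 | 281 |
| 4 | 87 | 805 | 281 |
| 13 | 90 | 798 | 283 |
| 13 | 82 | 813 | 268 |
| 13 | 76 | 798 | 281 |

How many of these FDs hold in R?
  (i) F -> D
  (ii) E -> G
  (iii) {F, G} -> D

(i) F -> D: every LHS value maps to a single RHS value — holds.
(ii) E -> G: every LHS value maps to a single RHS value — holds.
(iii) {F, G} -> D: every LHS value maps to a single RHS value — holds.
3 of the 3 dependencies hold.

3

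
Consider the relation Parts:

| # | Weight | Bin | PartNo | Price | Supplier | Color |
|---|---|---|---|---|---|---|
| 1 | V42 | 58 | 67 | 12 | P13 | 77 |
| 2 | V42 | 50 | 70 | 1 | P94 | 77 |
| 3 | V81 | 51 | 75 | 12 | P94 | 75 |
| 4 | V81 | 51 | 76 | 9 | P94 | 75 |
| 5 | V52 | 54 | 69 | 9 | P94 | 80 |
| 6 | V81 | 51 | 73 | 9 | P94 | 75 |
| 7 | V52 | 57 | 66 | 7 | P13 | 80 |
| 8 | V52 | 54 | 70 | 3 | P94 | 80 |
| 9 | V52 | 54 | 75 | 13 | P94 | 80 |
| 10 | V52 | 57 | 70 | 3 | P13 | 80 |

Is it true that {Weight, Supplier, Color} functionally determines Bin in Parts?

(Weight=V42, Supplier=P13, Color=77): row 1 → Bin = 58 ✓
(Weight=V42, Supplier=P94, Color=77): row 2 → Bin = 50 ✓
(Weight=V81, Supplier=P94, Color=75): rows 3, 4, 6 → Bin = 51, 51, 51 ✓
(Weight=V52, Supplier=P94, Color=80): rows 5, 8, 9 → Bin = 54, 54, 54 ✓
(Weight=V52, Supplier=P13, Color=80): rows 7, 10 → Bin = 57, 57 ✓
Every {Weight, Supplier, Color} value is associated with a single Bin value, so {Weight, Supplier, Color} -> Bin holds.

Yes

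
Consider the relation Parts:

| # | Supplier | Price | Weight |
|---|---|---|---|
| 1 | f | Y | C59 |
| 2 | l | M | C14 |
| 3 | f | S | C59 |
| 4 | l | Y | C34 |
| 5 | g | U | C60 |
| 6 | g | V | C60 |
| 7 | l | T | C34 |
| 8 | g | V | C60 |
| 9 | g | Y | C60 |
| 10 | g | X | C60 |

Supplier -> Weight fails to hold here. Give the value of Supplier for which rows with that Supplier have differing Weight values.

Supplier=f: rows 1, 3 → Weight = C59, C59 ✓
Supplier=l: rows 2, 4, 7 → Weight takes values {C14, C34} — violation
Supplier=g: rows 5, 6, 8, 9, 10 → Weight = C60, C60, C60, C60, C60 ✓
The only Supplier value with inconsistent Weight is Supplier=l.

l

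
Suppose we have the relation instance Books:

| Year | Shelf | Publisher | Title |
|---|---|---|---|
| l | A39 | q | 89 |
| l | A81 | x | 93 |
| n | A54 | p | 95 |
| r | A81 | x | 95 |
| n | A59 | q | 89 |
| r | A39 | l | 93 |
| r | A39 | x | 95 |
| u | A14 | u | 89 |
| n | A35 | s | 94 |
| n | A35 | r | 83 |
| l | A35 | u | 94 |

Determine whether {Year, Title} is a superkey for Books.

Two distinct rows share (Year=r, Title=95), so {Year, Title} does not determine every attribute — not a superkey.

No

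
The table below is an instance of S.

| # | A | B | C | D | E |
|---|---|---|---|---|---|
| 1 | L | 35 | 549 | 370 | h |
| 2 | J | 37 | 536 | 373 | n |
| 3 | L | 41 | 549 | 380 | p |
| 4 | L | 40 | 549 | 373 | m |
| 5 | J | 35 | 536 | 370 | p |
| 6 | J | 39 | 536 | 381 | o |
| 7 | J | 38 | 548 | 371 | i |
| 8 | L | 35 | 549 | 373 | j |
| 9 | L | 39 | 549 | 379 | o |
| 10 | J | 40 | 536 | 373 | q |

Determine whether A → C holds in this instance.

A=L: rows 1, 3, 4, 8, 9 → C = 549, 549, 549, 549, 549 ✓
A=J: rows 2, 5, 6, 7, 10 → C takes values {536, 548} — violation
Two rows agree on A but differ on C, so A → C does not hold.

No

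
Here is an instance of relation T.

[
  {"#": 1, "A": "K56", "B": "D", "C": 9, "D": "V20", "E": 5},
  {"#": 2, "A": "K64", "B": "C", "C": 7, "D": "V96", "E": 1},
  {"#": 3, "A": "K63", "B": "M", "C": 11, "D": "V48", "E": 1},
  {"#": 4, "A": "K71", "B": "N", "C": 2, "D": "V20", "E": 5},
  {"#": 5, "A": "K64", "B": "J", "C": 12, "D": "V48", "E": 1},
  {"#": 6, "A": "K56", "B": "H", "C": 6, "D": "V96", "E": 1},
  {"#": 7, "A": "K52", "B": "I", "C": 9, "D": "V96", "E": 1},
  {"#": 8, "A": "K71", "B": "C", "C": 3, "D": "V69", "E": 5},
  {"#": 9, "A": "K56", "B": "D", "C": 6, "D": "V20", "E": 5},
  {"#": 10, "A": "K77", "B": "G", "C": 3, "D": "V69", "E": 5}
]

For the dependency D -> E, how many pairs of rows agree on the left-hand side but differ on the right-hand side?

0

D=V20: all 3 rows agree on E — 0 pairs.
D=V96: all 3 rows agree on E — 0 pairs.
D=V48: all 2 rows agree on E — 0 pairs.
D=V69: all 2 rows agree on E — 0 pairs.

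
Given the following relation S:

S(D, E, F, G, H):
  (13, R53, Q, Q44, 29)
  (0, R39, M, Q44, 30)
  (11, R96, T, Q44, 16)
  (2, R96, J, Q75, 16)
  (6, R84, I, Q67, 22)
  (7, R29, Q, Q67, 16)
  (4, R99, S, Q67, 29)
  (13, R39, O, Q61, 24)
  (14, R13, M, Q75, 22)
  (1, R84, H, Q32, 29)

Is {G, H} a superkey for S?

Yes

All 10 rows have distinct {G, H} values, so {G, H} → (all attributes) holds and {G, H} is a superkey.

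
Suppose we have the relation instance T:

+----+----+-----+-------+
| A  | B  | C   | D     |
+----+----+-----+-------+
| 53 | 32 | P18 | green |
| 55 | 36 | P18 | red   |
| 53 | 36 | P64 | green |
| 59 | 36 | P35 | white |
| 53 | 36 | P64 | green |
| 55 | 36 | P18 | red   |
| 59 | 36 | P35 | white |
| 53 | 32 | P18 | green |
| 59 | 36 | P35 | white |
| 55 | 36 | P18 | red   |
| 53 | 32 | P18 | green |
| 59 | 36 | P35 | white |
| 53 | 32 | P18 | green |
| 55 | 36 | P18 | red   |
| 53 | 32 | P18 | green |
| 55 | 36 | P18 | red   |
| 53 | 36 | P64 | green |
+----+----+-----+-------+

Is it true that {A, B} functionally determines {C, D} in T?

(A=53, B=32): 5 rows → {C,D} = (P18, green), (P18, green), (P18, green), (P18, green), (P18, green) ✓
(A=55, B=36): 5 rows → {C,D} = (P18, red), (P18, red), (P18, red), (P18, red), (P18, red) ✓
(A=53, B=36): 3 rows → {C,D} = (P64, green), (P64, green), (P64, green) ✓
(A=59, B=36): 4 rows → {C,D} = (P35, white), (P35, white), (P35, white), (P35, white) ✓
Every {A, B} value is associated with a single {C, D} value, so {A, B} → {C, D} holds.

Yes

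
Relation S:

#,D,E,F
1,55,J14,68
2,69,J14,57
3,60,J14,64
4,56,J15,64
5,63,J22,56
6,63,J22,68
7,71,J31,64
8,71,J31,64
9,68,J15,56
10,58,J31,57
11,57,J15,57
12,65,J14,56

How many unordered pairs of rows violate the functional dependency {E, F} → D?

0

(E=J31, F=64): all 2 rows agree on D — 0 pairs.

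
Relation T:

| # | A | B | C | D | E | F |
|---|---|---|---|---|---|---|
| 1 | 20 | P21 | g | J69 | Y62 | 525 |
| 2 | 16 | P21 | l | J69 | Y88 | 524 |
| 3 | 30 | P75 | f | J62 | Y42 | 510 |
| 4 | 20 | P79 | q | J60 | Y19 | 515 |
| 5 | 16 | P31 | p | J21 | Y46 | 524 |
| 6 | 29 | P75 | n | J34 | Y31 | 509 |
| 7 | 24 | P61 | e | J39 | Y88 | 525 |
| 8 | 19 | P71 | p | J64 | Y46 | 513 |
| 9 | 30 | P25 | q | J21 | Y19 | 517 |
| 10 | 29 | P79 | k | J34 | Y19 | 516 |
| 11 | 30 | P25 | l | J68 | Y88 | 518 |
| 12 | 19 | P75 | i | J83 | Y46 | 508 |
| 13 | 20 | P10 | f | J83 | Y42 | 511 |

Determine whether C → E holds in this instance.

C=g: row 1 → E = Y62 ✓
C=l: rows 2, 11 → E = Y88, Y88 ✓
C=f: rows 3, 13 → E = Y42, Y42 ✓
C=q: rows 4, 9 → E = Y19, Y19 ✓
C=p: rows 5, 8 → E = Y46, Y46 ✓
C=n: row 6 → E = Y31 ✓
C=e: row 7 → E = Y88 ✓
C=k: row 10 → E = Y19 ✓
C=i: row 12 → E = Y46 ✓
Every C value is associated with a single E value, so C → E holds.

Yes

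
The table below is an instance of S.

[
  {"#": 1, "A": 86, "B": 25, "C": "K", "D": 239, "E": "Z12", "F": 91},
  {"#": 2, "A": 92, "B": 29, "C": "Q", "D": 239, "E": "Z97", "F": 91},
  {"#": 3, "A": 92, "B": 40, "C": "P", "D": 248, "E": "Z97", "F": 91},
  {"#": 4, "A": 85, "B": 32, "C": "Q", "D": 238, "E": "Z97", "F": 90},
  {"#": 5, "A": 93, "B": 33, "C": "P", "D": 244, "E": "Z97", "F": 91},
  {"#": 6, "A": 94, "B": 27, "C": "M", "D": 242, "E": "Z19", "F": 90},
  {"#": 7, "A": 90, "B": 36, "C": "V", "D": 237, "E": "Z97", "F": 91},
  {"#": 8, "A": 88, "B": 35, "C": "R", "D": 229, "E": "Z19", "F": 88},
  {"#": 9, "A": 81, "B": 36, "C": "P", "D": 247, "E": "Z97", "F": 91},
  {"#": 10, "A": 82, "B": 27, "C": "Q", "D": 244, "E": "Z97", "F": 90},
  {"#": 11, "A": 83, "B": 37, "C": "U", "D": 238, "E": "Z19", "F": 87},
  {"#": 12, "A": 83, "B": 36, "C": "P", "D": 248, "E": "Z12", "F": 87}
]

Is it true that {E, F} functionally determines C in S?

No

(E=Z12, F=91): row 1 → C = K ✓
(E=Z97, F=91): rows 2, 3, 5, 7, 9 → C takes values {Q, P, V} — violation
(E=Z97, F=90): rows 4, 10 → C = Q, Q ✓
(E=Z19, F=90): row 6 → C = M ✓
(E=Z19, F=88): row 8 → C = R ✓
(E=Z19, F=87): row 11 → C = U ✓
(E=Z12, F=87): row 12 → C = P ✓
Two rows agree on {E, F} but differ on C, so {E, F} → C does not hold.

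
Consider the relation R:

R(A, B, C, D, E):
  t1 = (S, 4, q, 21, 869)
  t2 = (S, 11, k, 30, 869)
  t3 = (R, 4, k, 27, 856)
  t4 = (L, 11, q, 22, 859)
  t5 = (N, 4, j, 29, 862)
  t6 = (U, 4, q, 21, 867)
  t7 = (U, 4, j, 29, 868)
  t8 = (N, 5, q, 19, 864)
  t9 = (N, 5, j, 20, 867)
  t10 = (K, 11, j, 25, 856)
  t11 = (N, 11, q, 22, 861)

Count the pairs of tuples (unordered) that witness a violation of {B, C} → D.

(B=4, C=q): all 2 rows agree on D — 0 pairs.
(B=11, C=q): all 2 rows agree on D — 0 pairs.
(B=4, C=j): all 2 rows agree on D — 0 pairs.

0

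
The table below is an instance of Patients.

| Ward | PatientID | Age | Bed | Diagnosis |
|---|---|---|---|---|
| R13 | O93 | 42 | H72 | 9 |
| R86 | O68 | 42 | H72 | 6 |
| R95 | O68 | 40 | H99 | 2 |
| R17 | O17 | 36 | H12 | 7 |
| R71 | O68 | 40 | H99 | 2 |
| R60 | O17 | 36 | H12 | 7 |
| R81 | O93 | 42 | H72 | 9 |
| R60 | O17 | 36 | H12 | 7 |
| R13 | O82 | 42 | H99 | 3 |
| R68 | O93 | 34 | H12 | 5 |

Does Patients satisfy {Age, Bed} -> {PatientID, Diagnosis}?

No

(Age=42, Bed=H72): 3 rows → {PatientID,Diagnosis} takes values {(O93, 9), (O68, 6)} — violation
(Age=40, Bed=H99): 2 rows → {PatientID,Diagnosis} = (O68, 2), (O68, 2) ✓
(Age=36, Bed=H12): 3 rows → {PatientID,Diagnosis} = (O17, 7), (O17, 7), (O17, 7) ✓
(Age=42, Bed=H99): 1 row → {PatientID,Diagnosis} = (O82, 3) ✓
(Age=34, Bed=H12): 1 row → {PatientID,Diagnosis} = (O93, 5) ✓
Two rows agree on {Age, Bed} but differ on {PatientID, Diagnosis}, so {Age, Bed} -> {PatientID, Diagnosis} does not hold.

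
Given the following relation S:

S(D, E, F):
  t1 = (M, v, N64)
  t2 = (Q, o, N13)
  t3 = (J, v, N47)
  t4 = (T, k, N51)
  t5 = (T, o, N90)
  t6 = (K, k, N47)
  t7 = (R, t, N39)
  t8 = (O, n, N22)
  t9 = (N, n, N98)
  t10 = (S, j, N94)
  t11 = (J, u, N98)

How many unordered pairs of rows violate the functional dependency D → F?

2

D=J: violating pairs (3,11) — 1 pair.
D=T: violating pairs (4,5) — 1 pair.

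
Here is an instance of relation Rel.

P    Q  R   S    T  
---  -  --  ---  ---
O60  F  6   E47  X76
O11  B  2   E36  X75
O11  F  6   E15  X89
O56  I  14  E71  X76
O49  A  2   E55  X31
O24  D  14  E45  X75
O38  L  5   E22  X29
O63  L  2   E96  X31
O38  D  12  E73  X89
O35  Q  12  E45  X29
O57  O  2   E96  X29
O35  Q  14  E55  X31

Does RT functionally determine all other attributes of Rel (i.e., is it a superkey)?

Two distinct rows share (R=2, T=X31), so RT does not determine every attribute — not a superkey.

No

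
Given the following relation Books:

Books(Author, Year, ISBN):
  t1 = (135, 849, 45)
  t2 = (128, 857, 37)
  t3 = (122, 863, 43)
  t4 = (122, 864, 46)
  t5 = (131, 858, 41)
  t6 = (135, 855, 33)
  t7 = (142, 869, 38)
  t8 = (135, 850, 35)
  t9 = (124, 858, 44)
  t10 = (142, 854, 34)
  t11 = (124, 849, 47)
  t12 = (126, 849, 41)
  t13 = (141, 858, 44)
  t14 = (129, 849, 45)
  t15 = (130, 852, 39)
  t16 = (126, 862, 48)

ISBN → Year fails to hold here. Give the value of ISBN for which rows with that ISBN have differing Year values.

ISBN=45: rows 1, 14 → Year = 849, 849 ✓
ISBN=37: row 2 → Year = 857 ✓
ISBN=43: row 3 → Year = 863 ✓
ISBN=46: row 4 → Year = 864 ✓
ISBN=41: rows 5, 12 → Year takes values {858, 849} — violation
ISBN=33: row 6 → Year = 855 ✓
ISBN=38: row 7 → Year = 869 ✓
ISBN=35: row 8 → Year = 850 ✓
ISBN=44: rows 9, 13 → Year = 858, 858 ✓
ISBN=34: row 10 → Year = 854 ✓
ISBN=47: row 11 → Year = 849 ✓
ISBN=39: row 15 → Year = 852 ✓
ISBN=48: row 16 → Year = 862 ✓
The only ISBN value with inconsistent Year is ISBN=41.

41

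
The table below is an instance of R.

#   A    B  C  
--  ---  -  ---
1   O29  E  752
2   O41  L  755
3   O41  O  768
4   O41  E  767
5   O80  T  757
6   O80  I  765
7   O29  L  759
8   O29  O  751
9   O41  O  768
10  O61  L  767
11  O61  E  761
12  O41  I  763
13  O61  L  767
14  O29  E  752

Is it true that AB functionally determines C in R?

(A=O29, B=E): rows 1, 14 → C = 752, 752 ✓
(A=O41, B=L): row 2 → C = 755 ✓
(A=O41, B=O): rows 3, 9 → C = 768, 768 ✓
(A=O41, B=E): row 4 → C = 767 ✓
(A=O80, B=T): row 5 → C = 757 ✓
(A=O80, B=I): row 6 → C = 765 ✓
(A=O29, B=L): row 7 → C = 759 ✓
(A=O29, B=O): row 8 → C = 751 ✓
(A=O61, B=L): rows 10, 13 → C = 767, 767 ✓
(A=O61, B=E): row 11 → C = 761 ✓
(A=O41, B=I): row 12 → C = 763 ✓
Every AB value is associated with a single C value, so AB → C holds.

Yes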